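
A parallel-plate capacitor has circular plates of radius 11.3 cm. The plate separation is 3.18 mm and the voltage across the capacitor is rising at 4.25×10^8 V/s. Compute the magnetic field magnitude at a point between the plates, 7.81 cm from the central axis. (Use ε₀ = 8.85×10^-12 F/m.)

5.80×10^-8 T

I_d = C dV/dt with C = ε₀πR²/d = 1.116×10^-10 F, so I_d = (1.116×10^-10)(4.25×10^8) = 0.04743 A.
For r < R the Ampère–Maxwell law gives B(2πr) = μ₀ I_d (r²/R²), so B = μ₀ I_d r/(2πR²) = (4π×10^-7)(0.04743)(0.0781)/(2π·0.113²) = 5.80×10^-8 T.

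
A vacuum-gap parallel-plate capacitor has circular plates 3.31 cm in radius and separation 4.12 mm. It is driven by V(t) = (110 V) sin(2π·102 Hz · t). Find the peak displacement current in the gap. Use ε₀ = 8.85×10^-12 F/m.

(dE/dt)_max = V₀ω/d = 1.711×10^7 V/(m·s); ω = 2πf = 640.9 rad/s.
I_d,max = ε₀ A (dE/dt)_max = (8.85×10^-12)(3.442×10^-3)(1.711×10^7) = 5.21×10^-7 A.

5.21×10^-7 A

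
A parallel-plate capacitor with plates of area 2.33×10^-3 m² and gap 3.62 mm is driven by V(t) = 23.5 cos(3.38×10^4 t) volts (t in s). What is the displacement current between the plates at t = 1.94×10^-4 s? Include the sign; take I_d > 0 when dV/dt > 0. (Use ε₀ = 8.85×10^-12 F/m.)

dV/dt = (23.5)(3.38×10^4)·−sin(6.5572) = -2.149×10^5 V/s.
I_d = C dV/dt with C = ε₀A/d = (8.85×10^-12)(2.33×10^-3)/(3.62×10^-3) = 5.696×10^-12 F, so I_d = (5.696×10^-12)(-2.149×10^5) = -1.22×10^-6 A.

-1.22×10^-6 A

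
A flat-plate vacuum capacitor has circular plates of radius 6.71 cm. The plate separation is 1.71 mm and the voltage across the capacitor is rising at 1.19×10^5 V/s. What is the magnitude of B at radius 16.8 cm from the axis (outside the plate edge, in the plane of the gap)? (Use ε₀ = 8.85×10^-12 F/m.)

I_d = C dV/dt with C = ε₀πR²/d = 7.318×10^-11 F, so I_d = (7.318×10^-11)(1.19×10^5) = 8.708×10^-6 A.
Outside the plates the loop encloses all of I_d, so B·2πr = μ₀ I_d and B = 1.04×10^-11 T.

1.04×10^-11 T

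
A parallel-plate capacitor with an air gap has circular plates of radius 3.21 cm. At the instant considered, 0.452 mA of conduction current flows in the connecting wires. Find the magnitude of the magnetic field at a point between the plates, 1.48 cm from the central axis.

Between the plates the displacement current equals the wire current: I_d = 0.452 mA = 4.52×10^-4 A.
An Ampèrian loop of radius r encloses a fraction (r/R)² of I_d. Then B·2πr = μ₀ I_d (r/R)², giving B = μ₀ I_d r/(2πR²) = 1.30×10^-9 T.

1.30×10^-9 T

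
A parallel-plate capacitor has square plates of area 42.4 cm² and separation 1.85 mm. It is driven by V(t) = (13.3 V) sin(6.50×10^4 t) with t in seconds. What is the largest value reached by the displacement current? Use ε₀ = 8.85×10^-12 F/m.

The displacement current equals the conduction current C dV/dt, which peaks at C V₀ ω.
With C = ε₀A/d = (8.85×10^-12)(4.24×10^-3)/(1.85×10^-3) = 2.028×10^-11 F and ω = 6.50×10^4 rad/s, I_d,max = (2.028×10^-11)(13.3)(6.50×10^4) = 1.75×10^-5 A.

1.75×10^-5 A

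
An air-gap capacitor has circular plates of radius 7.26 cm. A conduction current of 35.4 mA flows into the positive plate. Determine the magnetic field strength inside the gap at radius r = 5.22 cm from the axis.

By continuity the displacement current in the gap matches the conduction current: I_d = 0.0354 A.
For r < R the Ampère–Maxwell law gives B(2πr) = μ₀ I_d (r²/R²), so B = μ₀ I_d r/(2πR²) = (4π×10^-7)(0.0354)(0.0522)/(2π·0.0726²) = 7.01×10^-8 T.

7.01×10^-8 T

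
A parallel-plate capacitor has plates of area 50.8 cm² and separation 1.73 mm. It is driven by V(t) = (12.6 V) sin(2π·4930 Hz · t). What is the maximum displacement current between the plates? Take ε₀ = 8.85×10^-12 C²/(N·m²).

(dE/dt)_max = V₀ω/d = 2.256×10^8 V/(m·s); ω = 2πf = 3.098×10^4 rad/s.
I_d,max = ε₀ A (dE/dt)_max = (8.85×10^-12)(5.08×10^-3)(2.256×10^8) = 1.01×10^-5 A.

1.01×10^-5 A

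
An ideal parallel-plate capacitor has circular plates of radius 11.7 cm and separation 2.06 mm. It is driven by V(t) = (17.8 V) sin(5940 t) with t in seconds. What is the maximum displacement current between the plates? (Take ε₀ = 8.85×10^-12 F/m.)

The displacement current equals the conduction current C dV/dt, which peaks at C V₀ ω.
With C = ε₀A/d = (8.85×10^-12)(0.04301)/(2.06×10^-3) = 1.848×10^-10 F and ω = 5940 rad/s, I_d,max = (1.848×10^-10)(17.8)(5940) = 1.95×10^-5 A.

1.95×10^-5 A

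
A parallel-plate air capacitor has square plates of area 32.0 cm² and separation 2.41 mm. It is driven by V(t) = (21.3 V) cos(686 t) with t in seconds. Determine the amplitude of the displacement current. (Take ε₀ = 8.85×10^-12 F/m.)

C = ε₀A/d = (8.85×10^-12)(3.20×10^-3)/(2.41×10^-3) = 1.175×10^-11 F; ω = 686 rad/s.
I_d = C dV/dt, so |I_d|_max = C V₀ ω = (1.175×10^-11)(21.3)(686) = 1.72×10^-7 A.

1.72×10^-7 A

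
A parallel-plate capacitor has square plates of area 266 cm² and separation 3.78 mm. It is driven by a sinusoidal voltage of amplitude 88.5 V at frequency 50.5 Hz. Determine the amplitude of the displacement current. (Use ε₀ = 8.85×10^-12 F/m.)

1.75×10^-6 A

The displacement current equals the conduction current C dV/dt, which peaks at C V₀ ω.
With C = ε₀A/d = (8.85×10^-12)(0.0266)/(3.78×10^-3) = 6.228×10^-11 F and ω = 2πf = 317.3 rad/s, I_d,max = (6.228×10^-11)(88.5)(317.3) = 1.75×10^-6 A.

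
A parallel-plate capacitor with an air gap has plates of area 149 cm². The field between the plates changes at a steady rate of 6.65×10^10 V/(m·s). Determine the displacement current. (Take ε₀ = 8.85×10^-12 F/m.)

The displacement current is ε₀ times dΦ_E/dt = ε₀ A dE/dt = (8.85×10^-12)(0.0149)(6.65×10^10) = 8.77×10^-3 A.

8.77×10^-3 A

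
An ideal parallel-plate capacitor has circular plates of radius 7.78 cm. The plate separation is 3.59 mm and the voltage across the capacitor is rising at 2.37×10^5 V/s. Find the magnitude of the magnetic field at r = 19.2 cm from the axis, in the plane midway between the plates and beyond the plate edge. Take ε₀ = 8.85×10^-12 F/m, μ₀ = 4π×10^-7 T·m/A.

1.16×10^-11 T

With E = V/d, dE/dt = 6.602×10^7 V/(m·s) and πR² = 0.01902 m², giving I_d = ε₀ πR² dE/dt = 1.111×10^-5 A.
Outside the plates the loop encloses all of I_d, so B·2πr = μ₀ I_d and B = 1.16×10^-11 T.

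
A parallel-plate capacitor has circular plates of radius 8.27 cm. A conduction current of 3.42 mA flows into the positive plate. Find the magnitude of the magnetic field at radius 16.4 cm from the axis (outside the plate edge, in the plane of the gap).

4.17×10^-9 T

Between the plates the displacement current equals the wire current: I_d = 3.42 mA = 3.42×10^-3 A.
Outside the plates the loop encloses all of I_d, so B·2πr = μ₀ I_d and B = 4.17×10^-9 T.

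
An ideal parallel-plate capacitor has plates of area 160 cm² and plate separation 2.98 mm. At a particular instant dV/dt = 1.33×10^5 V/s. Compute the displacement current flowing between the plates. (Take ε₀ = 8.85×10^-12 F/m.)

The displacement current equals the charging current C dV/dt. With C = ε₀A/d = (8.85×10^-12)(0.0160)/(2.98×10^-3) = 4.752×10^-11 F, I_d = (4.752×10^-11)(1.33×10^5) = 6.32×10^-6 A.

6.32×10^-6 A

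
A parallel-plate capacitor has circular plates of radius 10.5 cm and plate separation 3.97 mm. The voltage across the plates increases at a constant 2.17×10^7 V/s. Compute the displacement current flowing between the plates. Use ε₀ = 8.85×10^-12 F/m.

1.68×10^-3 A

The field between the plates is E = V/d, so dE/dt = (2.17×10^7)/(3.97×10^-3 m) = 5.466×10^9 V/(m·s).
I_d = ε₀ A (dE/dt) = (8.85×10^-12)(0.03464)(5.466×10^9) = 1.68×10^-3 A.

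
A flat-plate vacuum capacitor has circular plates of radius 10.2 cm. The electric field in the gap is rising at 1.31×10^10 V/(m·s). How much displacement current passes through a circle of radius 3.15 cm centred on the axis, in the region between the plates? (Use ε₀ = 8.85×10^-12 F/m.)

3.61×10^-4 A

I_d = ε₀ dΦ_E/dt = ε₀ πR² (dE/dt) = (8.85×10^-12)(0.03269)(1.31×10^10) = 3.790×10^-3 A through the full plate area.
Through an area πr² the displacement current is I_d·(πr²/πR²) = I_d (r/R)² = 3.61×10^-4 A.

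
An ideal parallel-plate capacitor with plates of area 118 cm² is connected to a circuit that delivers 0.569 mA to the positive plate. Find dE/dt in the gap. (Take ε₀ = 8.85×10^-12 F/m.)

Charge continuity gives I_d = I = 5.69×10^-4 A between the plates.
Inverting I_d = ε₀ A dE/dt gives dE/dt = 5.69×10^-4 / (8.85×10^-12 · 0.0118) = 5.45×10^9 V/(m·s).

5.45×10^9 V/(m·s)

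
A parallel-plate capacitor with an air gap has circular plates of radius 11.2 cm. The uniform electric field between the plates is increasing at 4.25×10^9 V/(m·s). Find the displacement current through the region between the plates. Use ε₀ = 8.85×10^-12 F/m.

With a uniform field, Φ_E = EA, so I_d = ε₀ A dE/dt = 1.48×10^-3 A.

1.48×10^-3 A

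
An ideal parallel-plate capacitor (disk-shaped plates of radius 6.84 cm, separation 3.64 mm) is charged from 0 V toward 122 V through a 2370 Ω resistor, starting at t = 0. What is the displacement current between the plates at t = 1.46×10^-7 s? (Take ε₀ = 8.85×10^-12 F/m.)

With C = ε₀A/d = (8.85×10^-12)(0.01470)/(3.64×10^-3) = 3.574×10^-11 F, the time constant is τ = RC = 8.470×10^-8 s, so t/τ = 1.724 and e^(−t/τ) = 0.1784.
I_d = I_cond = (V₀/R) e^(−t/τ) = (0.05148)(0.1784) = 9.18×10^-3 A.

9.18×10^-3 A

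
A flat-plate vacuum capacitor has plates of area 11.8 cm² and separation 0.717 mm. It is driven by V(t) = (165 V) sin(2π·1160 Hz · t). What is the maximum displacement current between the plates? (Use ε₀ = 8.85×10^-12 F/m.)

C = ε₀A/d = (8.85×10^-12)(1.18×10^-3)/(7.17×10^-4) = 1.456×10^-11 F; ω = 2πf = 7288 rad/s.
I_d = C dV/dt, so |I_d|_max = C V₀ ω = (1.456×10^-11)(165)(7288) = 1.75×10^-5 A.

1.75×10^-5 A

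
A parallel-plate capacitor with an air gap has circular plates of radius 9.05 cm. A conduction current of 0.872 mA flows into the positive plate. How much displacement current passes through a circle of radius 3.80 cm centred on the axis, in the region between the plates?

By continuity the displacement current in the gap matches the conduction current: I_d = 8.72×10^-4 A.
Through an area πr² the displacement current is I_d·(πr²/πR²) = I_d (r/R)² = 1.54×10^-4 A.

1.54×10^-4 A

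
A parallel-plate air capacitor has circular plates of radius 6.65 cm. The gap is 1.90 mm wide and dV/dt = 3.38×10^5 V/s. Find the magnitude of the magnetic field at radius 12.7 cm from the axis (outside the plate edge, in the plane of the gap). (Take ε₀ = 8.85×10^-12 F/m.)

3.44×10^-11 T

I_d = C dV/dt with C = ε₀πR²/d = 6.470×10^-11 F, so I_d = (6.470×10^-11)(3.38×10^5) = 2.187×10^-5 A.
For r ≥ R the full I_d is enclosed: B = μ₀ I_d/(2πr) = (4π×10^-7)(2.187×10^-5)/(2π·0.127) = 3.44×10^-11 T.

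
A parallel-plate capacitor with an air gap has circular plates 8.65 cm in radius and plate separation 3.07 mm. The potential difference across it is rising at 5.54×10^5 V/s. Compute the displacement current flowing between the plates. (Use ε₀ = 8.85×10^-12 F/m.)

The displacement current equals the charging current C dV/dt. With C = ε₀A/d = (8.85×10^-12)(0.02351)/(3.07×10^-3) = 6.777×10^-11 F, I_d = (6.777×10^-11)(5.54×10^5) = 3.75×10^-5 A.

3.75×10^-5 A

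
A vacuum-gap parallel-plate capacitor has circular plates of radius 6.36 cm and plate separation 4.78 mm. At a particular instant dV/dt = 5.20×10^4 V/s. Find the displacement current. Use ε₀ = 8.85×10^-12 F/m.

1.22×10^-6 A

The displacement current equals the charging current C dV/dt. With C = ε₀A/d = (8.85×10^-12)(0.01271)/(4.78×10^-3) = 2.353×10^-11 F, I_d = (2.353×10^-11)(5.20×10^4) = 1.22×10^-6 A.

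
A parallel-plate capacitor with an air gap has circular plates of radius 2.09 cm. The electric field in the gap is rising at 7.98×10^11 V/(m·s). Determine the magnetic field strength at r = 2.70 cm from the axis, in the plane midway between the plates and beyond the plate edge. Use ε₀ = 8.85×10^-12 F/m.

7.18×10^-8 T

Through the whole plate area (πR² = 1.372×10^-3 m²), I_d = ε₀ πR² dE/dt = 9.689×10^-3 A.
Outside the plates the loop encloses all of I_d, so B·2πr = μ₀ I_d and B = 7.18×10^-8 T.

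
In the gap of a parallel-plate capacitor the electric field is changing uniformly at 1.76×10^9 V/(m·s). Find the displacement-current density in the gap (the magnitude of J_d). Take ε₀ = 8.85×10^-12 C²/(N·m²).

0.0156 A/m²

J_d = ε₀ ∂E/∂t, so J_d = 0.0156 A/m².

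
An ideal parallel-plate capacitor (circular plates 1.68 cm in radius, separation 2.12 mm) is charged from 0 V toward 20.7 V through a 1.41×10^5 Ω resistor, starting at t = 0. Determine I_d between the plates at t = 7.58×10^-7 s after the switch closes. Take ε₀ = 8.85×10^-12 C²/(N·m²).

C = ε₀A/d = (8.85×10^-12)(8.867×10^-4)/(2.12×10^-3) = 3.702×10^-12 F, so τ = RC = 5.220×10^-7 s.
The conduction current is I(t) = (V₀/R) e^(−t/τ), and the displacement current between the plates equals it.
t/τ = 1.452; I_d = (20.7/1.41×10^5) · e^(−1.452) = (1.468×10^-4)(0.2341) = 3.44×10^-5 A.

3.44×10^-5 A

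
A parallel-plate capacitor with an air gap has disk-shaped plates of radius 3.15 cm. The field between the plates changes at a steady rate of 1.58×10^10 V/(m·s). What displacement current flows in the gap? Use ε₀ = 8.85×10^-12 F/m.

The displacement current is ε₀ times dΦ_E/dt = ε₀ A dE/dt = (8.85×10^-12)(3.117×10^-3)(1.58×10^10) = 4.36×10^-4 A.

4.36×10^-4 A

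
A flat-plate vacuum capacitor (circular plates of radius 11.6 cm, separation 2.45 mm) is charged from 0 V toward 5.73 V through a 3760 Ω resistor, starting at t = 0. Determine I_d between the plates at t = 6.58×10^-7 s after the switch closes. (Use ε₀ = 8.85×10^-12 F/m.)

C = ε₀A/d = (8.85×10^-12)(0.04227)/(2.45×10^-3) = 1.527×10^-10 F and τ = RC = 5.742×10^-7 s. I_d in the gap equals the RC charging current.
I_d(t) = (V₀/R) e^(−t/τ) = 1.524×10^-3 · e^(−1.146) = 4.84×10^-4 A.

4.84×10^-4 A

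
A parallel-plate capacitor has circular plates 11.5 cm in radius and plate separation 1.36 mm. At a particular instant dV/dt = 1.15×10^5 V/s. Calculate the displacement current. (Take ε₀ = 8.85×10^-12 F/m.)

The displacement current equals the charging current C dV/dt. With C = ε₀A/d = (8.85×10^-12)(0.04155)/(1.36×10^-3) = 2.704×10^-10 F, I_d = (2.704×10^-10)(1.15×10^5) = 3.11×10^-5 A.

3.11×10^-5 A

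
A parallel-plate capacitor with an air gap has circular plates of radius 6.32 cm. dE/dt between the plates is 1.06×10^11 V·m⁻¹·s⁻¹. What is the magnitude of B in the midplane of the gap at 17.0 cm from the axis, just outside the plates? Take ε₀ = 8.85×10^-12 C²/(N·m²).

Through the whole plate area (πR² = 0.01255 m²), I_d = ε₀ πR² dE/dt = 0.01177 A.
For r ≥ R the full I_d is enclosed: B = μ₀ I_d/(2πr) = (4π×10^-7)(0.01177)/(2π·0.170) = 1.38×10^-8 T.

1.38×10^-8 T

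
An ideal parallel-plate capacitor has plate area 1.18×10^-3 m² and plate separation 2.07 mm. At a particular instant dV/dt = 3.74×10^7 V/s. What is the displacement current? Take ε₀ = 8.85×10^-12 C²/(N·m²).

The field between the plates is E = V/d, so dE/dt = (3.74×10^7)/(2.07×10^-3 m) = 1.807×10^10 V/(m·s).
I_d = ε₀ A (dE/dt) = (8.85×10^-12)(1.18×10^-3)(1.807×10^10) = 1.89×10^-4 A.

1.89×10^-4 A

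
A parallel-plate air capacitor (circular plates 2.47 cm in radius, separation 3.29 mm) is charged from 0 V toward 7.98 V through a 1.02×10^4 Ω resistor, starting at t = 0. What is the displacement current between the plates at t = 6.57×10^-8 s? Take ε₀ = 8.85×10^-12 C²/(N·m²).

C = ε₀A/d = (8.85×10^-12)(1.917×10^-3)/(3.29×10^-3) = 5.157×10^-12 F, so τ = RC = 5.260×10^-8 s.
The conduction current is I(t) = (V₀/R) e^(−t/τ), and the displacement current between the plates equals it.
t/τ = 1.249; I_d = (7.98/1.02×10^4) · e^(−1.249) = (7.824×10^-4)(0.2868) = 2.24×10^-4 A.

2.24×10^-4 A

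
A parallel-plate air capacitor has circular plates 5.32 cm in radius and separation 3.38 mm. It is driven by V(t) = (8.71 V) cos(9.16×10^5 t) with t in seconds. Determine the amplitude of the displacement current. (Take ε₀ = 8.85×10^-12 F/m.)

C = ε₀A/d = (8.85×10^-12)(8.891×10^-3)/(3.38×10^-3) = 2.328×10^-11 F; ω = 9.16×10^5 rad/s.
I_d = C dV/dt, so |I_d|_max = C V₀ ω = (2.328×10^-11)(8.71)(9.16×10^5) = 1.86×10^-4 A.

1.86×10^-4 A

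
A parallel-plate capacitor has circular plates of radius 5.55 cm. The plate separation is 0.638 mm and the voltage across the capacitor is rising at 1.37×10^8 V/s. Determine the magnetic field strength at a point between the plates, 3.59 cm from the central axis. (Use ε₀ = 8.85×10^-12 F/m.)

I_d = C dV/dt with C = ε₀πR²/d = 1.342×10^-10 F, so I_d = (1.342×10^-10)(1.37×10^8) = 0.01839 A.
∮B·dl = μ₀ I_d,enc with I_d,enc = I_d r²/R² = 7.695×10^-3 A; so B = μ₀ I_d,enc/(2πr) = 4.29×10^-8 T.

4.29×10^-8 T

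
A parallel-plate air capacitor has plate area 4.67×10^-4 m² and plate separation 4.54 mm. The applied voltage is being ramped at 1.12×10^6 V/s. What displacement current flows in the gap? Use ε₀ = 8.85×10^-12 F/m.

E = V/d so dE/dt = (dV/dt)/d = 2.467×10^8 V/(m·s), and I_d = ε₀ A dE/dt = (8.85×10^-12)(4.67×10^-4)(2.467×10^8) = 1.02×10^-6 A.

1.02×10^-6 A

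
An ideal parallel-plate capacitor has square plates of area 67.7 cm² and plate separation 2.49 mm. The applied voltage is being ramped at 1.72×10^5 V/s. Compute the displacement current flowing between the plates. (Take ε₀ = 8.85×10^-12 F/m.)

E = V/d so dE/dt = (dV/dt)/d = 6.908×10^7 V/(m·s), and I_d = ε₀ A dE/dt = (8.85×10^-12)(6.77×10^-3)(6.908×10^7) = 4.14×10^-6 A.

4.14×10^-6 A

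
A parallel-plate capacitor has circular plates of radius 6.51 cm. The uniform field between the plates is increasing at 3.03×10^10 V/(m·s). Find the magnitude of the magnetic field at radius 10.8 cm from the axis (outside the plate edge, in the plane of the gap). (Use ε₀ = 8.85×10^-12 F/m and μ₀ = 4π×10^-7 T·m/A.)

I_d = ε₀ dΦ_E/dt = ε₀ πR² (dE/dt) = (8.85×10^-12)(0.01331)(3.03×10^10) = 3.569×10^-3 A through the full plate area.
Outside the plates the loop encloses all of I_d, so B·2πr = μ₀ I_d and B = 6.61×10^-9 T.

6.61×10^-9 T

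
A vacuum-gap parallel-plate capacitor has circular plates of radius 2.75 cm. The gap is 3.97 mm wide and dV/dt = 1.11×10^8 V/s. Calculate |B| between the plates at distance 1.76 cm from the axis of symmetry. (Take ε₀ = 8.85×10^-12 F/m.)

dE/dt = (dV/dt)/d = 2.796×10^10 V/(m·s); I_d = ε₀(πR²)(dE/dt) = (8.85×10^-12)(2.376×10^-3)(2.796×10^10) = 5.879×10^-4 A.
An Ampèrian loop of radius r encloses a fraction (r/R)² of I_d. Then B·2πr = μ₀ I_d (r/R)², giving B = μ₀ I_d r/(2πR²) = 2.74×10^-9 T.

2.74×10^-9 T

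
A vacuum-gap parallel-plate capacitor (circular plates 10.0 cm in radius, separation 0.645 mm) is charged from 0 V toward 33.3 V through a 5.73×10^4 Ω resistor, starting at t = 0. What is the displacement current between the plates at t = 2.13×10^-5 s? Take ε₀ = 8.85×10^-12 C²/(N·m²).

C = ε₀A/d = (8.85×10^-12)(0.03142)/(6.45×10^-4) = 4.311×10^-10 F and τ = RC = 2.470×10^-5 s. I_d in the gap equals the RC charging current.
I_d(t) = (V₀/R) e^(−t/τ) = 5.812×10^-4 · e^(−0.8623) = 2.45×10^-4 A.

2.45×10^-4 A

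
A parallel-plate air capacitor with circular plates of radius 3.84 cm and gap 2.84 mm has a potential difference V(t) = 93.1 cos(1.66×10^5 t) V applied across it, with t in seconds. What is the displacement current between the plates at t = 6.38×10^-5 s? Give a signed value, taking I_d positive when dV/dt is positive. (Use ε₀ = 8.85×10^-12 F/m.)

2.05×10^-4 A

dE/dt = (V₀ω/d)·−sin(ωt) with ωt = 10.5908 rad: (93.1)(1.66×10^5)(0.9192)/(2.84×10^-3) = 5.002×10^9 V/(m·s).
I_d = ε₀ A dE/dt = (8.85×10^-12)(4.632×10^-3)(5.002×10^9) = 2.05×10^-4 A.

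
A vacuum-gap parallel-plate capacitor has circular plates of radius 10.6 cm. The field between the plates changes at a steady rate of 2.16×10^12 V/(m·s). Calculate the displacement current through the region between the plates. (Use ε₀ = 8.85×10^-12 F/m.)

0.675 A

With a uniform field, Φ_E = EA, so I_d = ε₀ A dE/dt = 0.675 A.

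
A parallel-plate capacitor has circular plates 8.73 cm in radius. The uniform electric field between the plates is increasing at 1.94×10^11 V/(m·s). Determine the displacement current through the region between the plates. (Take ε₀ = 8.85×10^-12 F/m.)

0.0411 A

I_d = ε₀ A (dE/dt) = (8.85×10^-12)(0.02394 m²)(1.94×10^11) = 0.0411 A.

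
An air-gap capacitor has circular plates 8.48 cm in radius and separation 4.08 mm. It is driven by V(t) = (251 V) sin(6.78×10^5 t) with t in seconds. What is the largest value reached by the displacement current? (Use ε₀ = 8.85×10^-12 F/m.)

C = ε₀A/d = (8.85×10^-12)(0.02259)/(4.08×10^-3) = 4.900×10^-11 F; ω = 6.78×10^5 rad/s.
I_d = C dV/dt, so |I_d|_max = C V₀ ω = (4.900×10^-11)(251)(6.78×10^5) = 8.34×10^-3 A.

8.34×10^-3 A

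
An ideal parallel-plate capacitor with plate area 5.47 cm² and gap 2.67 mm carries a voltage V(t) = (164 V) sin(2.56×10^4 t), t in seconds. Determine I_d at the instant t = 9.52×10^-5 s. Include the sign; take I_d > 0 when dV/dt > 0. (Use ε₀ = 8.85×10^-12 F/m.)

-5.80×10^-6 A

dE/dt = (V₀ω/d)·cos(ωt) with ωt = 2.43712 rad: (164)(2.56×10^4)(-0.7620)/(2.67×10^-3) = -1.198×10^9 V/(m·s).
I_d = ε₀ A dE/dt = (8.85×10^-12)(5.47×10^-4)(-1.198×10^9) = -5.80×10^-6 A.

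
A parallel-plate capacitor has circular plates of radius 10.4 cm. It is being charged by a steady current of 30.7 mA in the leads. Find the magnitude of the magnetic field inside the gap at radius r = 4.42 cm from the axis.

2.51×10^-8 T

Between the plates the displacement current equals the wire current: I_d = 30.7 mA = 0.0307 A.
∮B·dl = μ₀ I_d,enc with I_d,enc = I_d r²/R² = 5.545×10^-3 A; so B = μ₀ I_d,enc/(2πr) = 2.51×10^-8 T.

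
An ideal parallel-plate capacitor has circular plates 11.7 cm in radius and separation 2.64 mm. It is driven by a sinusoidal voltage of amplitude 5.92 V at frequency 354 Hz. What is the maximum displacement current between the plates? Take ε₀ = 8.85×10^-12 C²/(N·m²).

The displacement current equals the conduction current C dV/dt, which peaks at C V₀ ω.
With C = ε₀A/d = (8.85×10^-12)(0.04301)/(2.64×10^-3) = 1.442×10^-10 F and ω = 2πf = 2224 rad/s, I_d,max = (1.442×10^-10)(5.92)(2224) = 1.90×10^-6 A.

1.90×10^-6 A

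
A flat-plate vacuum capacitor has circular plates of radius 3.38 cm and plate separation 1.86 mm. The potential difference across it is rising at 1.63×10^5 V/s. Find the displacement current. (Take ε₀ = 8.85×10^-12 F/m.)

2.78×10^-6 A

C = ε₀A/d = (8.85×10^-12)(3.589×10^-3)/(1.86×10^-3) = 1.708×10^-11 F.
I_d = C dV/dt = (1.708×10^-11)(1.63×10^5) = 2.78×10^-6 A.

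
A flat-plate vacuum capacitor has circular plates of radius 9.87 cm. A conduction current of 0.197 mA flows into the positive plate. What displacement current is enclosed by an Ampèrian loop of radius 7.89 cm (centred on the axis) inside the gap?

Between the plates the displacement current equals the wire current: I_d = 0.197 mA = 1.97×10^-4 A.
Since J_d is uniform, the enclosed fraction is (r/R)² = 0.6390, giving I_d,enc = 1.26×10^-4 A.

1.26×10^-4 A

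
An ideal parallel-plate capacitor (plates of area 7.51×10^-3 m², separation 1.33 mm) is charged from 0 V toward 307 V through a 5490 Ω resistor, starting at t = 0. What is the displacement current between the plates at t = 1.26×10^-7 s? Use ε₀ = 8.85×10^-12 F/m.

C = ε₀A/d = (8.85×10^-12)(7.51×10^-3)/(1.33×10^-3) = 4.997×10^-11 F and τ = RC = 2.743×10^-7 s. I_d in the gap equals the RC charging current.
I_d(t) = (V₀/R) e^(−t/τ) = 0.05592 · e^(−0.4594) = 0.0353 A.

0.0353 A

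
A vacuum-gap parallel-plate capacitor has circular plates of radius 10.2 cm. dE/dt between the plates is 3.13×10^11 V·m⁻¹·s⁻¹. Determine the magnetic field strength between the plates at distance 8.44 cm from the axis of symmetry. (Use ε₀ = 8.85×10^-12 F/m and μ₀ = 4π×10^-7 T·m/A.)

Total displacement current: I_d = ε₀(πR²)(dE/dt) = (8.85×10^-12)(0.03269)(3.13×10^11) = 0.09055 A.
An Ampèrian loop of radius r encloses a fraction (r/R)² of I_d. Then B·2πr = μ₀ I_d (r/R)², giving B = μ₀ I_d r/(2πR²) = 1.47×10^-7 T.

1.47×10^-7 T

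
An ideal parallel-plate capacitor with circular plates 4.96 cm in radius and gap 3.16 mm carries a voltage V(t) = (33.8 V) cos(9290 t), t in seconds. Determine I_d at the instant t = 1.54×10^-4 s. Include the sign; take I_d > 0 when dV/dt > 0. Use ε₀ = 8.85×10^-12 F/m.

C = ε₀A/d = (8.85×10^-12)(7.729×10^-3)/(3.16×10^-3) = 2.165×10^-11 F. dV/dt = V₀ω·−sin(ωt); at ωt = 1.43066 rad this factor is -0.9902.
I_d = C dV/dt = (2.165×10^-11)(33.8)(9290)(-0.9902) = -6.73×10^-6 A.

-6.73×10^-6 A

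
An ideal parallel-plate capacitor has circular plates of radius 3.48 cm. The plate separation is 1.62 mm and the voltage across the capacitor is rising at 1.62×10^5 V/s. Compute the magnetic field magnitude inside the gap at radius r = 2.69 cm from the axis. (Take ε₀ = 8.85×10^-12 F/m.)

1.50×10^-11 T

I_d = C dV/dt with C = ε₀πR²/d = 2.079×10^-11 F, so I_d = (2.079×10^-11)(1.62×10^5) = 3.368×10^-6 A.
An Ampèrian loop of radius r encloses a fraction (r/R)² of I_d. Then B·2πr = μ₀ I_d (r/R)², giving B = μ₀ I_d r/(2πR²) = 1.50×10^-11 T.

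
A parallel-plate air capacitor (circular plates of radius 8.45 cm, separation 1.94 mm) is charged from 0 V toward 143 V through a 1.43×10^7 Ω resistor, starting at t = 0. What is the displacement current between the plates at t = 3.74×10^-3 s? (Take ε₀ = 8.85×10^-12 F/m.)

7.76×10^-7 A

With C = ε₀A/d = (8.85×10^-12)(0.02243)/(1.94×10^-3) = 1.023×10^-10 F, the time constant is τ = RC = 1.463×10^-3 s, so t/τ = 2.556 and e^(−t/τ) = 0.07761.
I_d = I_cond = (V₀/R) e^(−t/τ) = (1.000×10^-5)(0.07761) = 7.76×10^-7 A.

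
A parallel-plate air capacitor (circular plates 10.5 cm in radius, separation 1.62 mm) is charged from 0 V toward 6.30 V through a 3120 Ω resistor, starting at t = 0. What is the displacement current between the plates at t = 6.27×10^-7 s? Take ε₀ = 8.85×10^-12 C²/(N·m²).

C = ε₀A/d = (8.85×10^-12)(0.03464)/(1.62×10^-3) = 1.892×10^-10 F, so τ = RC = 5.903×10^-7 s.
The conduction current is I(t) = (V₀/R) e^(−t/τ), and the displacement current between the plates equals it.
t/τ = 1.062; I_d = (6.30/3120) · e^(−1.062) = (2.019×10^-3)(0.3458) = 6.98×10^-4 A.

6.98×10^-4 A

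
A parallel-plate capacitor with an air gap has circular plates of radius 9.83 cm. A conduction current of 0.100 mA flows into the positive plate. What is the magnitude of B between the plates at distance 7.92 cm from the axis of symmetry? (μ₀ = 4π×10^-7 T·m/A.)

1.64×10^-10 T

No conduction current crosses the gap, so I_d there equals the 1.00×10^-4 A in the leads.
An Ampèrian loop of radius r encloses a fraction (r/R)² of I_d. Then B·2πr = μ₀ I_d (r/R)², giving B = μ₀ I_d r/(2πR²) = 1.64×10^-10 T.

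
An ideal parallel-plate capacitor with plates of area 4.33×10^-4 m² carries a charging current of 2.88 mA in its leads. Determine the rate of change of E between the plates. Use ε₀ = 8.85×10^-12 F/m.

The displacement current between the plates equals the conduction current, I_d = 2.88 mA.
Then dE/dt = I_d/(ε₀A) = 7.52×10^11 V/(m·s).

7.52×10^11 V/(m·s)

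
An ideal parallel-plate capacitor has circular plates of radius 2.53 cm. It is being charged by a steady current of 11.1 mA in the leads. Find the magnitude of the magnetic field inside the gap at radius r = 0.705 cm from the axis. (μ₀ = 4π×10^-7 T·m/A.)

2.45×10^-8 T

No conduction current crosses the gap, so I_d there equals the 0.0111 A in the leads.
For r < R the Ampère–Maxwell law gives B(2πr) = μ₀ I_d (r²/R²), so B = μ₀ I_d r/(2πR²) = (4π×10^-7)(0.0111)(7.05×10^-3)/(2π·0.0253²) = 2.45×10^-8 T.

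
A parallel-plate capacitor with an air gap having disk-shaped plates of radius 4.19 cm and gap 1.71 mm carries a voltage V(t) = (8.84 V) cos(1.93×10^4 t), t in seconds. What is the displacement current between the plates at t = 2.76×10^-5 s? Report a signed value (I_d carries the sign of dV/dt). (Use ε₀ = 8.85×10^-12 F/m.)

C = ε₀A/d = (8.85×10^-12)(5.515×10^-3)/(1.71×10^-3) = 2.854×10^-11 F. dV/dt = V₀ω·−sin(ωt); at ωt = 0.53268 rad this factor is -0.5078.
I_d = C dV/dt = (2.854×10^-11)(8.84)(1.93×10^4)(-0.5078) = -2.47×10^-6 A.

-2.47×10^-6 A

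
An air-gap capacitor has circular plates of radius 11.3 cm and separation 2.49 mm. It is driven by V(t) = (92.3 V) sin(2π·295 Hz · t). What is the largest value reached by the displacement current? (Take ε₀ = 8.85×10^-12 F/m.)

2.44×10^-5 A

(dE/dt)_max = V₀ω/d = 6.872×10^7 V/(m·s); ω = 2πf = 1854 rad/s.
I_d,max = ε₀ A (dE/dt)_max = (8.85×10^-12)(0.04011)(6.872×10^7) = 2.44×10^-5 A.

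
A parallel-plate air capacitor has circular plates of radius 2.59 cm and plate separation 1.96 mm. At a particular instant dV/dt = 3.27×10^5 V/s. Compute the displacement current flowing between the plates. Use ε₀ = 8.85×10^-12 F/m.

3.11×10^-6 A

The field between the plates is E = V/d, so dE/dt = (3.27×10^5)/(1.96×10^-3 m) = 1.668×10^8 V/(m·s).
I_d = ε₀ A (dE/dt) = (8.85×10^-12)(2.107×10^-3)(1.668×10^8) = 3.11×10^-6 A.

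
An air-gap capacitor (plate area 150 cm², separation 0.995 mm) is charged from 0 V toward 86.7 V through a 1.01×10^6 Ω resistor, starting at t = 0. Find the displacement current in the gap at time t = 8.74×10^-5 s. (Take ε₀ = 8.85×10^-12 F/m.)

4.49×10^-5 A

C = ε₀A/d = (8.85×10^-12)(0.0150)/(9.95×10^-4) = 1.334×10^-10 F and τ = RC = 1.347×10^-4 s. I_d in the gap equals the RC charging current.
I_d(t) = (V₀/R) e^(−t/τ) = 8.584×10^-5 · e^(−0.6488) = 4.49×10^-5 A.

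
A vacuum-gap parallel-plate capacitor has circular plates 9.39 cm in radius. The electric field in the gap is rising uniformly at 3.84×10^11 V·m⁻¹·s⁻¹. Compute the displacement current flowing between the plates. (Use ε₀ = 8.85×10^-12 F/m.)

0.0941 A

The displacement current is ε₀ times dΦ_E/dt = ε₀ A dE/dt = (8.85×10^-12)(0.02770)(3.84×10^11) = 0.0941 A.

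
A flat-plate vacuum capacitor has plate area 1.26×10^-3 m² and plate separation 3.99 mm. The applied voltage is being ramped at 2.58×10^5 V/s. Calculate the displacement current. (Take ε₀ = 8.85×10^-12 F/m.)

The field between the plates is E = V/d, so dE/dt = (2.58×10^5)/(3.99×10^-3 m) = 6.466×10^7 V/(m·s).
I_d = ε₀ A (dE/dt) = (8.85×10^-12)(1.26×10^-3)(6.466×10^7) = 7.21×10^-7 A.

7.21×10^-7 A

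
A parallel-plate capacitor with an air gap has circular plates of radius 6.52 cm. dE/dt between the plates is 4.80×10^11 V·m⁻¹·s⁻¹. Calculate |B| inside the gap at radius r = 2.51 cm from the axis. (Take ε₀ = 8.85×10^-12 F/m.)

I_d = ε₀ dΦ_E/dt = ε₀ πR² (dE/dt) = (8.85×10^-12)(0.01336)(4.80×10^11) = 0.05675 A through the full plate area.
∮B·dl = μ₀ I_d,enc with I_d,enc = I_d r²/R² = 8.410×10^-3 A; so B = μ₀ I_d,enc/(2πr) = 6.70×10^-8 T.

6.70×10^-8 T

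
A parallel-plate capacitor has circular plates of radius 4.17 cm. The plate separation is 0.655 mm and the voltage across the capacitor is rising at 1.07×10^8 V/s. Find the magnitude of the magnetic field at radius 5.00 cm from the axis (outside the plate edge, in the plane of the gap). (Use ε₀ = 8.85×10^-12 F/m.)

3.16×10^-8 T

With E = V/d, dE/dt = 1.634×10^11 V/(m·s) and πR² = 5.463×10^-3 m², giving I_d = ε₀ πR² dE/dt = 7.900×10^-3 A.
For r ≥ R the full I_d is enclosed: B = μ₀ I_d/(2πr) = (4π×10^-7)(7.900×10^-3)/(2π·0.0500) = 3.16×10^-8 T.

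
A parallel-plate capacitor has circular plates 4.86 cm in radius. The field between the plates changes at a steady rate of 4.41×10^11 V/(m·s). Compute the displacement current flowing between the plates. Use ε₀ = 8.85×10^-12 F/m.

With a uniform field, Φ_E = EA, so I_d = ε₀ A dE/dt = 0.0290 A.

0.0290 A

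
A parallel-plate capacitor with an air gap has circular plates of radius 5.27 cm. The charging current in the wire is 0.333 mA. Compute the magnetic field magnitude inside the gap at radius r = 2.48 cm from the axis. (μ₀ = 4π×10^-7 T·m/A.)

By continuity the displacement current in the gap matches the conduction current: I_d = 3.33×10^-4 A.
∮B·dl = μ₀ I_d,enc with I_d,enc = I_d r²/R² = 7.374×10^-5 A; so B = μ₀ I_d,enc/(2πr) = 5.95×10^-10 T.

5.95×10^-10 T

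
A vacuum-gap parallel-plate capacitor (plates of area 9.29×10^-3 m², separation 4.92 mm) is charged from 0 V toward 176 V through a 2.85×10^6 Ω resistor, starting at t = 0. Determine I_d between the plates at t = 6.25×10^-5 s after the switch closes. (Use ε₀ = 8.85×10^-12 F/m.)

1.66×10^-5 A

C = ε₀A/d = (8.85×10^-12)(9.29×10^-3)/(4.92×10^-3) = 1.671×10^-11 F, so τ = RC = 4.762×10^-5 s.
The conduction current is I(t) = (V₀/R) e^(−t/τ), and the displacement current between the plates equals it.
t/τ = 1.312; I_d = (176/2.85×10^6) · e^(−1.312) = (6.175×10^-5)(0.2693) = 1.66×10^-5 A.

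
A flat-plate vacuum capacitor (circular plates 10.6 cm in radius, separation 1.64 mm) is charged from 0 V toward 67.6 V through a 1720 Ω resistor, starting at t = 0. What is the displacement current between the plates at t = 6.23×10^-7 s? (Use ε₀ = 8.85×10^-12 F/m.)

C = ε₀A/d = (8.85×10^-12)(0.03530)/(1.64×10^-3) = 1.905×10^-10 F, so τ = RC = 3.277×10^-7 s.
The conduction current is I(t) = (V₀/R) e^(−t/τ), and the displacement current between the plates equals it.
t/τ = 1.901; I_d = (67.6/1720) · e^(−1.901) = (0.03930)(0.1494) = 5.87×10^-3 A.

5.87×10^-3 A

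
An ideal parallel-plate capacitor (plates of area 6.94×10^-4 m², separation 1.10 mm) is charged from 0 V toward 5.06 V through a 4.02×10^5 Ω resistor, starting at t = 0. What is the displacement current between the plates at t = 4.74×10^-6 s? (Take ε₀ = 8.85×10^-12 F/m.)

C = ε₀A/d = (8.85×10^-12)(6.94×10^-4)/(1.10×10^-3) = 5.584×10^-12 F and τ = RC = 2.245×10^-6 s. I_d in the gap equals the RC charging current.
I_d(t) = (V₀/R) e^(−t/τ) = 1.259×10^-5 · e^(−2.111) = 1.52×10^-6 A.

1.52×10^-6 A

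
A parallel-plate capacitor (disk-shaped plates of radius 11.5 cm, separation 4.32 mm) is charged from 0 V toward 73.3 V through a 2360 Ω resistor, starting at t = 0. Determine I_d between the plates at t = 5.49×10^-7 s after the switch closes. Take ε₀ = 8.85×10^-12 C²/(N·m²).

With C = ε₀A/d = (8.85×10^-12)(0.04155)/(4.32×10^-3) = 8.512×10^-11 F, the time constant is τ = RC = 2.009×10^-7 s, so t/τ = 2.733 and e^(−t/τ) = 0.06502.
I_d = I_cond = (V₀/R) e^(−t/τ) = (0.03106)(0.06502) = 2.02×10^-3 A.

2.02×10^-3 A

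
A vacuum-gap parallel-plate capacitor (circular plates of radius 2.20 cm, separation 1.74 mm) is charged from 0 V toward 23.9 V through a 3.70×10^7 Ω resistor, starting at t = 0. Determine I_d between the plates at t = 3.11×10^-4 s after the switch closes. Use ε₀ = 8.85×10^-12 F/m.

2.18×10^-7 A

With C = ε₀A/d = (8.85×10^-12)(1.521×10^-3)/(1.74×10^-3) = 7.736×10^-12 F, the time constant is τ = RC = 2.862×10^-4 s, so t/τ = 1.087 and e^(−t/τ) = 0.3372.
I_d = I_cond = (V₀/R) e^(−t/τ) = (6.459×10^-7)(0.3372) = 2.18×10^-7 A.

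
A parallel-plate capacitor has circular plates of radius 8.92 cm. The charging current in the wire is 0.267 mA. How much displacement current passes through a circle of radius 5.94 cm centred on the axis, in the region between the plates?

By continuity the displacement current in the gap matches the conduction current: I_d = 2.67×10^-4 A.
Through an area πr² the displacement current is I_d·(πr²/πR²) = I_d (r/R)² = 1.18×10^-4 A.

1.18×10^-4 A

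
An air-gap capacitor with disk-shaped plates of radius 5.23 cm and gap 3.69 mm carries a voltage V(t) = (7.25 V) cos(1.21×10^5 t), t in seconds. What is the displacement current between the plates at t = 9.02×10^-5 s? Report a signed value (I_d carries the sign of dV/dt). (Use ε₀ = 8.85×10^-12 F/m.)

C = ε₀A/d = (8.85×10^-12)(8.593×10^-3)/(3.69×10^-3) = 2.061×10^-11 F. dV/dt = V₀ω·−sin(ωt); at ωt = 10.9142 rad this factor is 0.9967.
I_d = C dV/dt = (2.061×10^-11)(7.25)(1.21×10^5)(0.9967) = 1.80×10^-5 A.

1.80×10^-5 A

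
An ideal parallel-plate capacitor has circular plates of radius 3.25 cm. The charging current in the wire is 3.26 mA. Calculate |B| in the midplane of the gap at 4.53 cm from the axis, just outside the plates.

1.44×10^-8 T

By continuity the displacement current in the gap matches the conduction current: I_d = 3.26×10^-3 A.
Outside the plates the loop encloses all of I_d, so B·2πr = μ₀ I_d and B = 1.44×10^-8 T.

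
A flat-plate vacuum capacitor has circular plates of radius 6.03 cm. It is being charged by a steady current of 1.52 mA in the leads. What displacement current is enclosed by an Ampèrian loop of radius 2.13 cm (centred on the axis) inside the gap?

No conduction current crosses the gap, so I_d there equals the 1.52×10^-3 A in the leads.
The field is uniform, so I_d,enc = I_d (r/R)² = (1.52×10^-3)(2.13/6.03)² = 1.90×10^-4 A.

1.90×10^-4 A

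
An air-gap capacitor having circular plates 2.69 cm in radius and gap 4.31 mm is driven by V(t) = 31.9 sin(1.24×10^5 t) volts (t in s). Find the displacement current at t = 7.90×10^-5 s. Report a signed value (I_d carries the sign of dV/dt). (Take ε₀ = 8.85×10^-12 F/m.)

-1.72×10^-5 A

dV/dt = (31.9)(1.24×10^5)·cos(9.796) = -3.686×10^6 V/s.
I_d = C dV/dt with C = ε₀A/d = (8.85×10^-12)(2.273×10^-3)/(4.31×10^-3) = 4.667×10^-12 F, so I_d = (4.667×10^-12)(-3.686×10^6) = -1.72×10^-5 A.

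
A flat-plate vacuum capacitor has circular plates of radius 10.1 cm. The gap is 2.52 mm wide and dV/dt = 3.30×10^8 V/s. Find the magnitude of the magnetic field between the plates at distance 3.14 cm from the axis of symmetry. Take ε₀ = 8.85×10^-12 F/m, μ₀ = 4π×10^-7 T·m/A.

I_d = C dV/dt with C = ε₀πR²/d = 1.126×10^-10 F, so I_d = (1.126×10^-10)(3.30×10^8) = 0.03716 A.
∮B·dl = μ₀ I_d,enc with I_d,enc = I_d r²/R² = 3.592×10^-3 A; so B = μ₀ I_d,enc/(2πr) = 2.29×10^-8 T.

2.29×10^-8 T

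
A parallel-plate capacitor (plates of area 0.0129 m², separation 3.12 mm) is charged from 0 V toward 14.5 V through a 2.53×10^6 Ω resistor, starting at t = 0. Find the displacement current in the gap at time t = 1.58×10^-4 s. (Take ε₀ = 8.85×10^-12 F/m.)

C = ε₀A/d = (8.85×10^-12)(0.0129)/(3.12×10^-3) = 3.659×10^-11 F and τ = RC = 9.257×10^-5 s. I_d in the gap equals the RC charging current.
I_d(t) = (V₀/R) e^(−t/τ) = 5.731×10^-6 · e^(−1.707) = 1.04×10^-6 A.

1.04×10^-6 A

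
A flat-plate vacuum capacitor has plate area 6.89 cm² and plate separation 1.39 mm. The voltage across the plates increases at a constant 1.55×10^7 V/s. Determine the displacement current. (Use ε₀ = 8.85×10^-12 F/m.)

C = ε₀A/d = (8.85×10^-12)(6.89×10^-4)/(1.39×10^-3) = 4.387×10^-12 F.
I_d = C dV/dt = (4.387×10^-12)(1.55×10^7) = 6.80×10^-5 A.

6.80×10^-5 A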